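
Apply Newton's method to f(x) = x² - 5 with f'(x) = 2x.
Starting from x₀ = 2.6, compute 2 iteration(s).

f(x) = x² - 5
f'(x) = 2x
x₀ = 2.6

Newton-Raphson formula: x_{n+1} = x_n - f(x_n)/f'(x_n)

Iteration 1:
  f(2.600000) = 1.760000
  f'(2.600000) = 5.200000
  x_1 = 2.600000 - 1.760000/5.200000 = 2.261538
Iteration 2:
  f(2.261538) = 0.114556
  f'(2.261538) = 4.523077
  x_2 = 2.261538 - 0.114556/4.523077 = 2.236211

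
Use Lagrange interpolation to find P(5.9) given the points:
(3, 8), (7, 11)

Lagrange interpolation formula:
P(x) = Σ yᵢ × Lᵢ(x)
where Lᵢ(x) = Π_{j≠i} (x - xⱼ)/(xᵢ - xⱼ)

L_0(5.9) = (5.9 - 7)/(3 - 7) = 0.275000
L_1(5.9) = (5.9 - 3)/(7 - 3) = 0.725000

P(5.9) = 8×L_0(5.9) + 11×L_1(5.9)
P(5.9) = 10.175000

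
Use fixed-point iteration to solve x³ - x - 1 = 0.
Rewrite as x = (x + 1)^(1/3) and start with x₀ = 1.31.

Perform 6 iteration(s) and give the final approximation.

Equation: x³ - x - 1 = 0
Fixed-point form: x = (x + 1)^(1/3)
x₀ = 1.31

x_1 = g(1.310000) = 1.321916
x_2 = g(1.321916) = 1.324186
x_3 = g(1.324186) = 1.324617
x_4 = g(1.324617) = 1.324699
x_5 = g(1.324699) = 1.324714
x_6 = g(1.324714) = 1.324717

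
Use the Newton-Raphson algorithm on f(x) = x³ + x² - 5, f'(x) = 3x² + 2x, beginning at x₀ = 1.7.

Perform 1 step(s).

f(x) = x³ + x² - 5
f'(x) = 3x² + 2x
x₀ = 1.7

Newton-Raphson formula: x_{n+1} = x_n - f(x_n)/f'(x_n)

Iteration 1:
  f(1.700000) = 2.803000
  f'(1.700000) = 12.070000
  x_1 = 1.700000 - 2.803000/12.070000 = 1.467771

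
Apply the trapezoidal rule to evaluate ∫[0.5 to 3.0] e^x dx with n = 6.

f(x) = e^x
a = 0.5, b = 3.0, n = 6
h = (b - a)/n = 0.416667

Trapezoidal rule: (h/2)[f(x₀) + 2f(x₁) + 2f(x₂) + ... + f(xₙ)]

x_0 = 0.5000, f(x_0) = 1.648721, coefficient = 1
x_1 = 0.9167, f(x_1) = 2.500940, coefficient = 2
x_2 = 1.3333, f(x_2) = 3.793668, coefficient = 2
x_3 = 1.7500, f(x_3) = 5.754603, coefficient = 2
x_4 = 2.1667, f(x_4) = 8.729138, coefficient = 2
x_5 = 2.5833, f(x_5) = 13.241202, coefficient = 2
x_6 = 3.0000, f(x_6) = 20.085537, coefficient = 1

I ≈ (0.416667/2) × 89.773360 = 18.702783
Exact value: 18.436816
Error: 0.265968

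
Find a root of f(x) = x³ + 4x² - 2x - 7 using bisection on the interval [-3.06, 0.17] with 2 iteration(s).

f(x) = x³ + 4x² - 2x - 7
Initial interval: [-3.06, 0.17]

Iteration 1:
  c_1 = (-3.060000 + 0.170000)/2 = -1.445000
  f(c_1) = f(-1.445000) = 1.224904
  f(a) × f(c) ≥ 0, new interval: [-1.445000, 0.170000]
Iteration 2:
  c_2 = (-1.445000 + 0.170000)/2 = -0.637500
  f(c_2) = f(-0.637500) = -4.358459
  f(a) × f(c) < 0, new interval: [-1.445000, -0.637500]

After 2 iteration(s), the approximation is c_2 = -0.637500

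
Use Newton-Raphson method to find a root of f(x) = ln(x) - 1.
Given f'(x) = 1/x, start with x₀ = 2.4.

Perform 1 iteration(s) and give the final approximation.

f(x) = ln(x) - 1
f'(x) = 1/x
x₀ = 2.4

Newton-Raphson formula: x_{n+1} = x_n - f(x_n)/f'(x_n)

Iteration 1:
  f(2.400000) = -0.124531
  f'(2.400000) = 0.416667
  x_1 = 2.400000 - (-0.124531)/0.416667 = 2.698875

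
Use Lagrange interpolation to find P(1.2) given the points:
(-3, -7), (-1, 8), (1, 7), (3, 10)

Lagrange interpolation formula:
P(x) = Σ yᵢ × Lᵢ(x)
where Lᵢ(x) = Π_{j≠i} (x - xⱼ)/(xᵢ - xⱼ)

L_0(1.2) = (1.2 - (-1))/(-3 - (-1)) × (1.2 - 1)/(-3 - 1) × (1.2 - 3)/(-3 - 3) = 0.016500
L_1(1.2) = (1.2 - (-3))/(-1 - (-3)) × (1.2 - 1)/(-1 - 1) × (1.2 - 3)/(-1 - 3) = -0.094500
L_2(1.2) = (1.2 - (-3))/(1 - (-3)) × (1.2 - (-1))/(1 - (-1)) × (1.2 - 3)/(1 - 3) = 1.039500
L_3(1.2) = (1.2 - (-3))/(3 - (-3)) × (1.2 - (-1))/(3 - (-1)) × (1.2 - 1)/(3 - 1) = 0.038500

P(1.2) = (-7)×L_0(1.2) + 8×L_1(1.2) + 7×L_2(1.2) + 10×L_3(1.2)
P(1.2) = 6.790000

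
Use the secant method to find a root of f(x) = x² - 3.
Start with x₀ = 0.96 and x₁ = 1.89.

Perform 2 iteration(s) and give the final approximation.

f(x) = x² - 3
x₀ = 0.96, x₁ = 1.89

Secant formula: x_{n+1} = x_n - f(x_n)(x_n - x_{n-1})/(f(x_n) - f(x_{n-1}))

Iteration 1:
  f(0.960000) = -2.078400
  f(1.890000) = 0.572100
  x_2 = 1.890000 - 0.572100×(1.890000 - 0.960000)/(0.572100 - (-2.078400))
       = 1.689263
Iteration 2:
  f(1.890000) = 0.572100
  f(1.689263) = -0.146390
  x_3 = 1.689263 - (-0.146390)×(1.689263 - 1.890000)/(-0.146390 - 0.572100)
       = 1.730163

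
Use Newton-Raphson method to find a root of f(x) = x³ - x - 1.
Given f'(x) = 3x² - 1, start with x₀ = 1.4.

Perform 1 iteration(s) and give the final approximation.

f(x) = x³ - x - 1
f'(x) = 3x² - 1
x₀ = 1.4

Newton-Raphson formula: x_{n+1} = x_n - f(x_n)/f'(x_n)

Iteration 1:
  f(1.400000) = 0.344000
  f'(1.400000) = 4.880000
  x_1 = 1.400000 - 0.344000/4.880000 = 1.329508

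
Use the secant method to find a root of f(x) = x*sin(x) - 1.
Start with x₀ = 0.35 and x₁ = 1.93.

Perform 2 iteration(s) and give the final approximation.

f(x) = x*sin(x) - 1
x₀ = 0.35, x₁ = 1.93

Secant formula: x_{n+1} = x_n - f(x_n)(x_n - x_{n-1})/(f(x_n) - f(x_{n-1}))

Iteration 1:
  f(0.350000) = -0.879986
  f(1.930000) = 0.806822
  x_2 = 1.930000 - 0.806822×(1.930000 - 0.350000)/(0.806822 - (-0.879986))
       = 1.174266
Iteration 2:
  f(1.930000) = 0.806822
  f(1.174266) = 0.083150
  x_3 = 1.174266 - 0.083150×(1.174266 - 1.930000)/(0.083150 - 0.806822)
       = 1.087431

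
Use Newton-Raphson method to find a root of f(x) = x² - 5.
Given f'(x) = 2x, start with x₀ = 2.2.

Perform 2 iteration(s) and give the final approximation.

f(x) = x² - 5
f'(x) = 2x
x₀ = 2.2

Newton-Raphson formula: x_{n+1} = x_n - f(x_n)/f'(x_n)

Iteration 1:
  f(2.200000) = -0.160000
  f'(2.200000) = 4.400000
  x_1 = 2.200000 - (-0.160000)/4.400000 = 2.236364
Iteration 2:
  f(2.236364) = 0.001322
  f'(2.236364) = 4.472727
  x_2 = 2.236364 - 0.001322/4.472727 = 2.236068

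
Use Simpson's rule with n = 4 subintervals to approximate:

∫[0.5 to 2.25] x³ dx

f(x) = x³
a = 0.5, b = 2.25, n = 4
h = (b - a)/n = 0.437500

Simpson's rule: (h/3)[f(x₀) + 4f(x₁) + 2f(x₂) + ... + f(xₙ)]

x_0 = 0.5000, f(x_0) = 0.125000, coefficient = 1
x_1 = 0.9375, f(x_1) = 0.823975, coefficient = 4
x_2 = 1.3750, f(x_2) = 2.599609, coefficient = 2
x_3 = 1.8125, f(x_3) = 5.954346, coefficient = 4
x_4 = 2.2500, f(x_4) = 11.390625, coefficient = 1

I ≈ (0.437500/3) × 43.828125 = 6.391602
Exact value: 6.391602
Error: 0.000000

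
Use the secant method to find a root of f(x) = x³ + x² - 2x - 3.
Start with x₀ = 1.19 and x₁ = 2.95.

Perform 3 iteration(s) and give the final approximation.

f(x) = x³ + x² - 2x - 3
x₀ = 1.19, x₁ = 2.95

Secant formula: x_{n+1} = x_n - f(x_n)(x_n - x_{n-1})/(f(x_n) - f(x_{n-1}))

Iteration 1:
  f(1.190000) = -2.278741
  f(2.950000) = 25.474875
  x_2 = 2.950000 - 25.474875×(2.950000 - 1.190000)/(25.474875 - (-2.278741))
       = 1.334507
Iteration 2:
  f(2.950000) = 25.474875
  f(1.334507) = -1.511471
  x_3 = 1.334507 - (-1.511471)×(1.334507 - 2.950000)/(-1.511471 - 25.474875)
       = 1.424988
Iteration 3:
  f(1.334507) = -1.511471
  f(1.424988) = -0.925814
  x_4 = 1.424988 - (-0.925814)×(1.424988 - 1.334507)/(-0.925814 - (-1.511471))
       = 1.568023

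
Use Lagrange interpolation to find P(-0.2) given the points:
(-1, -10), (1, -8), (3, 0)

Lagrange interpolation formula:
P(x) = Σ yᵢ × Lᵢ(x)
where Lᵢ(x) = Π_{j≠i} (x - xⱼ)/(xᵢ - xⱼ)

L_0(-0.2) = (-0.2 - 1)/(-1 - 1) × (-0.2 - 3)/(-1 - 3) = 0.480000
L_1(-0.2) = (-0.2 - (-1))/(1 - (-1)) × (-0.2 - 3)/(1 - 3) = 0.640000
L_2(-0.2) = (-0.2 - (-1))/(3 - (-1)) × (-0.2 - 1)/(3 - 1) = -0.120000

P(-0.2) = (-10)×L_0(-0.2) + (-8)×L_1(-0.2) + 0×L_2(-0.2)
P(-0.2) = -9.920000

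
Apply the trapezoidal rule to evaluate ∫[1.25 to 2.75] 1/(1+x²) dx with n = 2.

f(x) = 1/(1+x²)
a = 1.25, b = 2.75, n = 2
h = (b - a)/n = 0.750000

Trapezoidal rule: (h/2)[f(x₀) + 2f(x₁) + 2f(x₂) + ... + f(xₙ)]

x_0 = 1.2500, f(x_0) = 0.390244, coefficient = 1
x_1 = 2.0000, f(x_1) = 0.200000, coefficient = 2
x_2 = 2.7500, f(x_2) = 0.116788, coefficient = 1

I ≈ (0.750000/2) × 0.907032 = 0.340137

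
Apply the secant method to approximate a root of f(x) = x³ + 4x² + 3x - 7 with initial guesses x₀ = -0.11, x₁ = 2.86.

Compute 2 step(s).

f(x) = x³ + 4x² + 3x - 7
x₀ = -0.11, x₁ = 2.86

Secant formula: x_{n+1} = x_n - f(x_n)(x_n - x_{n-1})/(f(x_n) - f(x_{n-1}))

Iteration 1:
  f(-0.110000) = -7.282931
  f(2.860000) = 57.692056
  x_2 = 2.860000 - 57.692056×(2.860000 - (-0.110000))/(57.692056 - (-7.282931))
       = 0.222902
Iteration 2:
  f(2.860000) = 57.692056
  f(0.222902) = -6.121478
  x_3 = 0.222902 - (-6.121478)×(0.222902 - 2.860000)/(-6.121478 - 57.692056)
       = 0.475872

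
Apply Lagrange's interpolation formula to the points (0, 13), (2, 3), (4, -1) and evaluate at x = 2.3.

Lagrange interpolation formula:
P(x) = Σ yᵢ × Lᵢ(x)
where Lᵢ(x) = Π_{j≠i} (x - xⱼ)/(xᵢ - xⱼ)

L_0(2.3) = (2.3 - 2)/(0 - 2) × (2.3 - 4)/(0 - 4) = -0.063750
L_1(2.3) = (2.3 - 0)/(2 - 0) × (2.3 - 4)/(2 - 4) = 0.977500
L_2(2.3) = (2.3 - 0)/(4 - 0) × (2.3 - 2)/(4 - 2) = 0.086250

P(2.3) = 13×L_0(2.3) + 3×L_1(2.3) + (-1)×L_2(2.3)
P(2.3) = 2.017500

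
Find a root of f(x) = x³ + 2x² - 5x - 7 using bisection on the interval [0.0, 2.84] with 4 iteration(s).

f(x) = x³ + 2x² - 5x - 7
Initial interval: [0.0, 2.84]

Iteration 1:
  c_1 = (0.000000 + 2.840000)/2 = 1.420000
  f(c_1) = f(1.420000) = -7.203912
  f(a) × f(c) ≥ 0, new interval: [1.420000, 2.840000]
Iteration 2:
  c_2 = (1.420000 + 2.840000)/2 = 2.130000
  f(c_2) = f(2.130000) = 1.087397
  f(a) × f(c) < 0, new interval: [1.420000, 2.130000]
Iteration 3:
  c_3 = (1.420000 + 2.130000)/2 = 1.775000
  f(c_3) = f(1.775000) = -3.981391
  f(a) × f(c) ≥ 0, new interval: [1.775000, 2.130000]
Iteration 4:
  c_4 = (1.775000 + 2.130000)/2 = 1.952500
  f(c_4) = f(1.952500) = -1.694557
  f(a) × f(c) ≥ 0, new interval: [1.952500, 2.130000]

After 4 iteration(s), the approximation is c_4 = 1.952500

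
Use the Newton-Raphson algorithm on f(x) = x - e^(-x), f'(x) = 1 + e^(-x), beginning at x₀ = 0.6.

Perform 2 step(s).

f(x) = x - e^(-x)
f'(x) = 1 + e^(-x)
x₀ = 0.6

Newton-Raphson formula: x_{n+1} = x_n - f(x_n)/f'(x_n)

Iteration 1:
  f(0.600000) = 0.051188
  f'(0.600000) = 1.548812
  x_1 = 0.600000 - 0.051188/1.548812 = 0.566950
Iteration 2:
  f(0.566950) = -0.000303
  f'(0.566950) = 1.567253
  x_2 = 0.566950 - (-0.000303)/1.567253 = 0.567143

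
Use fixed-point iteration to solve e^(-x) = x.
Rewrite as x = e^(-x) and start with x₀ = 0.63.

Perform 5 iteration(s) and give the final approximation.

Equation: e^(-x) = x
Fixed-point form: x = e^(-x)
x₀ = 0.63

x_1 = g(0.630000) = 0.532592
x_2 = g(0.532592) = 0.587081
x_3 = g(0.587081) = 0.555948
x_4 = g(0.555948) = 0.573529
x_5 = g(0.573529) = 0.563533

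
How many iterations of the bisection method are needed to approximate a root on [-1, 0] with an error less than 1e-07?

We need (b-a)/2^n ≤ 1e-07
(0 - (-1))/2^n ≤ 1e-07
1/2^n ≤ 1e-07
2^n ≥ 10000000
n ≥ log₂(10000000) = 23.25
n ≥ 24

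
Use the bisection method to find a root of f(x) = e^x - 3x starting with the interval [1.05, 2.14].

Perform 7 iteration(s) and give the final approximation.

f(x) = e^x - 3x
Initial interval: [1.05, 2.14]

Iteration 1:
  c_1 = (1.050000 + 2.140000)/2 = 1.595000
  f(c_1) = f(1.595000) = 0.143329
  f(a) × f(c) < 0, new interval: [1.050000, 1.595000]
Iteration 2:
  c_2 = (1.050000 + 1.595000)/2 = 1.322500
  f(c_2) = f(1.322500) = -0.214708
  f(a) × f(c) ≥ 0, new interval: [1.322500, 1.595000]
Iteration 3:
  c_3 = (1.322500 + 1.595000)/2 = 1.458750
  f(c_3) = f(1.458750) = -0.075670
  f(a) × f(c) ≥ 0, new interval: [1.458750, 1.595000]
Iteration 4:
  c_4 = (1.458750 + 1.595000)/2 = 1.526875
  f(c_4) = f(1.526875) = 0.023143
  f(a) × f(c) < 0, new interval: [1.458750, 1.526875]
Iteration 5:
  c_5 = (1.458750 + 1.526875)/2 = 1.492813
  f(c_5) = f(1.492813) = -0.028845
  f(a) × f(c) ≥ 0, new interval: [1.492813, 1.526875]
Iteration 6:
  c_6 = (1.492813 + 1.526875)/2 = 1.509844
  f(c_6) = f(1.509844) = -0.003508
  f(a) × f(c) ≥ 0, new interval: [1.509844, 1.526875]
Iteration 7:
  c_7 = (1.509844 + 1.526875)/2 = 1.518359
  f(c_7) = f(1.518359) = 0.009652
  f(a) × f(c) < 0, new interval: [1.509844, 1.518359]

After 7 iteration(s), the approximation is c_7 = 1.518359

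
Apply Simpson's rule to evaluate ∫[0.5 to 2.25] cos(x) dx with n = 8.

f(x) = cos(x)
a = 0.5, b = 2.25, n = 8
h = (b - a)/n = 0.218750

Simpson's rule: (h/3)[f(x₀) + 4f(x₁) + 2f(x₂) + ... + f(xₙ)]

x_0 = 0.5000, f(x_0) = 0.877583, coefficient = 1
x_1 = 0.7188, f(x_1) = 0.752629, coefficient = 4
x_2 = 0.9375, f(x_2) = 0.591805, coefficient = 2
x_3 = 1.1562, f(x_3) = 0.402775, coefficient = 4
x_4 = 1.3750, f(x_4) = 0.194548, coefficient = 2
x_5 = 1.5938, f(x_5) = -0.022952, coefficient = 4
x_6 = 1.8125, f(x_6) = -0.239357, coefficient = 2
x_7 = 2.0312, f(x_7) = -0.444355, coefficient = 4
x_8 = 2.2500, f(x_8) = -0.628174, coefficient = 1

I ≈ (0.218750/3) × 4.095792 = 0.298651
Exact value: 0.298648
Error: 0.000004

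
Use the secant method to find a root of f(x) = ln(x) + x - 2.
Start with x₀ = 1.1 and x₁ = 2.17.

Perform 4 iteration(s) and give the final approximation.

f(x) = ln(x) + x - 2
x₀ = 1.1, x₁ = 2.17

Secant formula: x_{n+1} = x_n - f(x_n)(x_n - x_{n-1})/(f(x_n) - f(x_{n-1}))

Iteration 1:
  f(1.100000) = -0.804690
  f(2.170000) = 0.944727
  x_2 = 2.170000 - 0.944727×(2.170000 - 1.100000)/(0.944727 - (-0.804690))
       = 1.592174
Iteration 2:
  f(2.170000) = 0.944727
  f(1.592174) = 0.057275
  x_3 = 1.592174 - 0.057275×(1.592174 - 2.170000)/(0.057275 - 0.944727)
       = 1.554882
Iteration 3:
  f(1.592174) = 0.057275
  f(1.554882) = -0.003718
  x_4 = 1.554882 - (-0.003718)×(1.554882 - 1.592174)/(-0.003718 - 0.057275)
       = 1.557155
Iteration 4:
  f(1.554882) = -0.003718
  f(1.557155) = 0.000016
  x_5 = 1.557155 - 0.000016×(1.557155 - 1.554882)/(0.000016 - (-0.003718))
       = 1.557146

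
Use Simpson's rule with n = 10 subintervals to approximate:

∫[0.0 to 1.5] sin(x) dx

f(x) = sin(x)
a = 0.0, b = 1.5, n = 10
h = (b - a)/n = 0.150000

Simpson's rule: (h/3)[f(x₀) + 4f(x₁) + 2f(x₂) + ... + f(xₙ)]

x_0 = 0.0000, f(x_0) = 0.000000, coefficient = 1
x_1 = 0.1500, f(x_1) = 0.149438, coefficient = 4
x_2 = 0.3000, f(x_2) = 0.295520, coefficient = 2
x_3 = 0.4500, f(x_3) = 0.434966, coefficient = 4
x_4 = 0.6000, f(x_4) = 0.564642, coefficient = 2
x_5 = 0.7500, f(x_5) = 0.681639, coefficient = 4
x_6 = 0.9000, f(x_6) = 0.783327, coefficient = 2
x_7 = 1.0500, f(x_7) = 0.867423, coefficient = 4
x_8 = 1.2000, f(x_8) = 0.932039, coefficient = 2
x_9 = 1.3500, f(x_9) = 0.975723, coefficient = 4
x_10 = 1.5000, f(x_10) = 0.997495, coefficient = 1

I ≈ (0.150000/3) × 18.585308 = 0.929265
Exact value: 0.929263
Error: 0.000003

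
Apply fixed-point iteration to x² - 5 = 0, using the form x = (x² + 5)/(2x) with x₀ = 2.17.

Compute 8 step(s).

Equation: x² - 5 = 0
Fixed-point form: x = (x² + 5)/(2x)
x₀ = 2.17

x_1 = g(2.170000) = 2.237074
x_2 = g(2.237074) = 2.236068
x_3 = g(2.236068) = 2.236068
x_4 = g(2.236068) = 2.236068
x_5 = g(2.236068) = 2.236068
x_6 = g(2.236068) = 2.236068
x_7 = g(2.236068) = 2.236068
x_8 = g(2.236068) = 2.236068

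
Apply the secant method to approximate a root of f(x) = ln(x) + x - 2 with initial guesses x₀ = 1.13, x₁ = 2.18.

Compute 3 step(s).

f(x) = ln(x) + x - 2
x₀ = 1.13, x₁ = 2.18

Secant formula: x_{n+1} = x_n - f(x_n)(x_n - x_{n-1})/(f(x_n) - f(x_{n-1}))

Iteration 1:
  f(1.130000) = -0.747782
  f(2.180000) = 0.959325
  x_2 = 2.180000 - 0.959325×(2.180000 - 1.130000)/(0.959325 - (-0.747782))
       = 1.589943
Iteration 2:
  f(2.180000) = 0.959325
  f(1.589943) = 0.053641
  x_3 = 1.589943 - 0.053641×(1.589943 - 2.180000)/(0.053641 - 0.959325)
       = 1.554996
Iteration 3:
  f(1.589943) = 0.053641
  f(1.554996) = -0.003532
  x_4 = 1.554996 - (-0.003532)×(1.554996 - 1.589943)/(-0.003532 - 0.053641)
       = 1.557154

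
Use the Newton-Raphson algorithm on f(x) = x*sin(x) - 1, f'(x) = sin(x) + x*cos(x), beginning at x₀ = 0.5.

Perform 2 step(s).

f(x) = x*sin(x) - 1
f'(x) = sin(x) + x*cos(x)
x₀ = 0.5

Newton-Raphson formula: x_{n+1} = x_n - f(x_n)/f'(x_n)

Iteration 1:
  f(0.500000) = -0.760287
  f'(0.500000) = 0.918217
  x_1 = 0.500000 - (-0.760287)/0.918217 = 1.328004
Iteration 2:
  f(1.328004) = 0.289054
  f'(1.328004) = 1.289941
  x_2 = 1.328004 - 0.289054/1.289941 = 1.103921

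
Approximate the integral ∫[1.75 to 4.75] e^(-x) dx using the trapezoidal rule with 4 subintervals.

f(x) = e^(-x)
a = 1.75, b = 4.75, n = 4
h = (b - a)/n = 0.750000

Trapezoidal rule: (h/2)[f(x₀) + 2f(x₁) + 2f(x₂) + ... + f(xₙ)]

x_0 = 1.7500, f(x_0) = 0.173774, coefficient = 1
x_1 = 2.5000, f(x_1) = 0.082085, coefficient = 2
x_2 = 3.2500, f(x_2) = 0.038774, coefficient = 2
x_3 = 4.0000, f(x_3) = 0.018316, coefficient = 2
x_4 = 4.7500, f(x_4) = 0.008652, coefficient = 1

I ≈ (0.750000/2) × 0.460775 = 0.172791
Exact value: 0.165122
Error: 0.007669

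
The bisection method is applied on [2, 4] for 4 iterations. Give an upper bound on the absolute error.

Bisection error bound: |error| ≤ (b-a)/2^n
|error| ≤ (4 - 2)/2^4 = 2/2^4
|error| ≤ 0.1250000000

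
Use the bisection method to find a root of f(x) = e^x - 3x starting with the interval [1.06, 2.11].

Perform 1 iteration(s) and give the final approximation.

f(x) = e^x - 3x
Initial interval: [1.06, 2.11]

Iteration 1:
  c_1 = (1.060000 + 2.110000)/2 = 1.585000
  f(c_1) = f(1.585000) = 0.124291
  f(a) × f(c) < 0, new interval: [1.060000, 1.585000]

After 1 iteration(s), the approximation is c_1 = 1.585000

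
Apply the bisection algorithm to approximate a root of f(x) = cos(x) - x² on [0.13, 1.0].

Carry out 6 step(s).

f(x) = cos(x) - x²
Initial interval: [0.13, 1.0]

Iteration 1:
  c_1 = (0.130000 + 1.000000)/2 = 0.565000
  f(c_1) = f(0.565000) = 0.525364
  f(a) × f(c) ≥ 0, new interval: [0.565000, 1.000000]
Iteration 2:
  c_2 = (0.565000 + 1.000000)/2 = 0.782500
  f(c_2) = f(0.782500) = 0.096847
  f(a) × f(c) ≥ 0, new interval: [0.782500, 1.000000]
Iteration 3:
  c_3 = (0.782500 + 1.000000)/2 = 0.891250
  f(c_3) = f(0.891250) = -0.165886
  f(a) × f(c) < 0, new interval: [0.782500, 0.891250]
Iteration 4:
  c_4 = (0.782500 + 0.891250)/2 = 0.836875
  f(c_4) = f(0.836875) = -0.030573
  f(a) × f(c) < 0, new interval: [0.782500, 0.836875]
Iteration 5:
  c_5 = (0.782500 + 0.836875)/2 = 0.809688
  f(c_5) = f(0.809688) = 0.034131
  f(a) × f(c) ≥ 0, new interval: [0.809688, 0.836875]
Iteration 6:
  c_6 = (0.809688 + 0.836875)/2 = 0.823281
  f(c_6) = f(0.823281) = 0.002026
  f(a) × f(c) ≥ 0, new interval: [0.823281, 0.836875]

After 6 iteration(s), the approximation is c_6 = 0.823281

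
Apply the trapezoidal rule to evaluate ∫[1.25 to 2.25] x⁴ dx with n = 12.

f(x) = x⁴
a = 1.25, b = 2.25, n = 12
h = (b - a)/n = 0.083333

Trapezoidal rule: (h/2)[f(x₀) + 2f(x₁) + 2f(x₂) + ... + f(xₙ)]

x_0 = 1.2500, f(x_0) = 2.441406, coefficient = 1
x_1 = 1.3333, f(x_1) = 3.160494, coefficient = 2
x_2 = 1.4167, f(x_2) = 4.027826, coefficient = 2
x_3 = 1.5000, f(x_3) = 5.062500, coefficient = 2
x_4 = 1.5833, f(x_4) = 6.284770, coefficient = 2
x_5 = 1.6667, f(x_5) = 7.716049, coefficient = 2
x_6 = 1.7500, f(x_6) = 9.378906, coefficient = 2
x_7 = 1.8333, f(x_7) = 11.297068, coefficient = 2
x_8 = 1.9167, f(x_8) = 13.495419, coefficient = 2
x_9 = 2.0000, f(x_9) = 16.000000, coefficient = 2
x_10 = 2.0833, f(x_10) = 18.838011, coefficient = 2
x_11 = 2.1667, f(x_11) = 22.037809, coefficient = 2
x_12 = 2.2500, f(x_12) = 25.628906, coefficient = 1

I ≈ (0.083333/2) × 262.668017 = 10.944501
Exact value: 10.922656
Error: 0.021844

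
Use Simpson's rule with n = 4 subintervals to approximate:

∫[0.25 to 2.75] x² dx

f(x) = x²
a = 0.25, b = 2.75, n = 4
h = (b - a)/n = 0.625000

Simpson's rule: (h/3)[f(x₀) + 4f(x₁) + 2f(x₂) + ... + f(xₙ)]

x_0 = 0.2500, f(x_0) = 0.062500, coefficient = 1
x_1 = 0.8750, f(x_1) = 0.765625, coefficient = 4
x_2 = 1.5000, f(x_2) = 2.250000, coefficient = 2
x_3 = 2.1250, f(x_3) = 4.515625, coefficient = 4
x_4 = 2.7500, f(x_4) = 7.562500, coefficient = 1

I ≈ (0.625000/3) × 33.250000 = 6.927083
Exact value: 6.927083
Error: 0.000000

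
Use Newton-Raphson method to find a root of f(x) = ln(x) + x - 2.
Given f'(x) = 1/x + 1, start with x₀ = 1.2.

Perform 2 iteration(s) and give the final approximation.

f(x) = ln(x) + x - 2
f'(x) = 1/x + 1
x₀ = 1.2

Newton-Raphson formula: x_{n+1} = x_n - f(x_n)/f'(x_n)

Iteration 1:
  f(1.200000) = -0.617678
  f'(1.200000) = 1.833333
  x_1 = 1.200000 - (-0.617678)/1.833333 = 1.536916
Iteration 2:
  f(1.536916) = -0.033307
  f'(1.536916) = 1.650654
  x_2 = 1.536916 - (-0.033307)/1.650654 = 1.557094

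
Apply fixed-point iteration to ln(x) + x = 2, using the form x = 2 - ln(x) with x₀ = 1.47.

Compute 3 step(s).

Equation: ln(x) + x = 2
Fixed-point form: x = 2 - ln(x)
x₀ = 1.47

x_1 = g(1.470000) = 1.614738
x_2 = g(1.614738) = 1.520828
x_3 = g(1.520828) = 1.580745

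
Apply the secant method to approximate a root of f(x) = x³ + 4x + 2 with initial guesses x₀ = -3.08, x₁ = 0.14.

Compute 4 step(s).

f(x) = x³ + 4x + 2
x₀ = -3.08, x₁ = 0.14

Secant formula: x_{n+1} = x_n - f(x_n)(x_n - x_{n-1})/(f(x_n) - f(x_{n-1}))

Iteration 1:
  f(-3.080000) = -39.538112
  f(0.140000) = 2.562744
  x_2 = 0.140000 - 2.562744×(0.140000 - (-3.080000))/(2.562744 - (-39.538112))
       = -0.056006
Iteration 2:
  f(0.140000) = 2.562744
  f(-0.056006) = 1.775799
  x_3 = -0.056006 - 1.775799×(-0.056006 - 0.140000)/(1.775799 - 2.562744)
       = -0.498309
Iteration 3:
  f(-0.056006) = 1.775799
  f(-0.498309) = -0.116972
  x_4 = -0.498309 - (-0.116972)×(-0.498309 - (-0.056006))/(-0.116972 - 1.775799)
       = -0.470975
Iteration 4:
  f(-0.498309) = -0.116972
  f(-0.470975) = 0.011630
  x_5 = -0.470975 - 0.011630×(-0.470975 - (-0.498309))/(0.011630 - (-0.116972))
       = -0.473447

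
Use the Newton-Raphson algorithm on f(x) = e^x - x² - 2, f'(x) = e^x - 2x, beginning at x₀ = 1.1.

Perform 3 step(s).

f(x) = e^x - x² - 2
f'(x) = e^x - 2x
x₀ = 1.1

Newton-Raphson formula: x_{n+1} = x_n - f(x_n)/f'(x_n)

Iteration 1:
  f(1.100000) = -0.205834
  f'(1.100000) = 0.804166
  x_1 = 1.100000 - (-0.205834)/0.804166 = 1.355960
Iteration 2:
  f(1.355960) = 0.041856
  f'(1.355960) = 1.168564
  x_2 = 1.355960 - 0.041856/1.168564 = 1.320141
Iteration 3:
  f(1.320141) = 0.001177
  f'(1.320141) = 1.103667
  x_3 = 1.320141 - 0.001177/1.103667 = 1.319075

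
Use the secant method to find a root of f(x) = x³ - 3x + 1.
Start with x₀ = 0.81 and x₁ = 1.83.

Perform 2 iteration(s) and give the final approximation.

f(x) = x³ - 3x + 1
x₀ = 0.81, x₁ = 1.83

Secant formula: x_{n+1} = x_n - f(x_n)(x_n - x_{n-1})/(f(x_n) - f(x_{n-1}))

Iteration 1:
  f(0.810000) = -0.898559
  f(1.830000) = 1.638487
  x_2 = 1.830000 - 1.638487×(1.830000 - 0.810000)/(1.638487 - (-0.898559))
       = 1.171259
Iteration 2:
  f(1.830000) = 1.638487
  f(1.171259) = -0.906988
  x_3 = 1.171259 - (-0.906988)×(1.171259 - 1.830000)/(-0.906988 - 1.638487)
       = 1.405977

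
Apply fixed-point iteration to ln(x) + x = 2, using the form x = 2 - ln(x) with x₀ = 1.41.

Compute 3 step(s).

Equation: ln(x) + x = 2
Fixed-point form: x = 2 - ln(x)
x₀ = 1.41

x_1 = g(1.410000) = 1.656410
x_2 = g(1.656410) = 1.495347
x_3 = g(1.495347) = 1.597642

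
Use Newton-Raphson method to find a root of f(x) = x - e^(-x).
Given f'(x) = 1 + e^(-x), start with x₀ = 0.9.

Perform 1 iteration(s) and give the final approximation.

f(x) = x - e^(-x)
f'(x) = 1 + e^(-x)
x₀ = 0.9

Newton-Raphson formula: x_{n+1} = x_n - f(x_n)/f'(x_n)

Iteration 1:
  f(0.900000) = 0.493430
  f'(0.900000) = 1.406570
  x_1 = 0.900000 - 0.493430/1.406570 = 0.549196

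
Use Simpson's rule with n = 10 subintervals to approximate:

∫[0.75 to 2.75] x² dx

f(x) = x²
a = 0.75, b = 2.75, n = 10
h = (b - a)/n = 0.200000

Simpson's rule: (h/3)[f(x₀) + 4f(x₁) + 2f(x₂) + ... + f(xₙ)]

x_0 = 0.7500, f(x_0) = 0.562500, coefficient = 1
x_1 = 0.9500, f(x_1) = 0.902500, coefficient = 4
x_2 = 1.1500, f(x_2) = 1.322500, coefficient = 2
x_3 = 1.3500, f(x_3) = 1.822500, coefficient = 4
x_4 = 1.5500, f(x_4) = 2.402500, coefficient = 2
x_5 = 1.7500, f(x_5) = 3.062500, coefficient = 4
x_6 = 1.9500, f(x_6) = 3.802500, coefficient = 2
x_7 = 2.1500, f(x_7) = 4.622500, coefficient = 4
x_8 = 2.3500, f(x_8) = 5.522500, coefficient = 2
x_9 = 2.5500, f(x_9) = 6.502500, coefficient = 4
x_10 = 2.7500, f(x_10) = 7.562500, coefficient = 1

I ≈ (0.200000/3) × 101.875000 = 6.791667
Exact value: 6.791667
Error: 0.000000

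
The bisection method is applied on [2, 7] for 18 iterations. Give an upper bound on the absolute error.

Bisection error bound: |error| ≤ (b-a)/2^n
|error| ≤ (7 - 2)/2^18 = 5/2^18
|error| ≤ 0.0000190735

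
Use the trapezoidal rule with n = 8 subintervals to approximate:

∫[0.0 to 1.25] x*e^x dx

f(x) = x*e^x
a = 0.0, b = 1.25, n = 8
h = (b - a)/n = 0.156250

Trapezoidal rule: (h/2)[f(x₀) + 2f(x₁) + 2f(x₂) + ... + f(xₙ)]

x_0 = 0.0000, f(x_0) = 0.000000, coefficient = 1
x_1 = 0.1562, f(x_1) = 0.182675, coefficient = 2
x_2 = 0.3125, f(x_2) = 0.427137, coefficient = 2
x_3 = 0.4688, f(x_3) = 0.749060, coefficient = 2
x_4 = 0.6250, f(x_4) = 1.167654, coefficient = 2
x_5 = 0.7812, f(x_5) = 1.706407, coefficient = 2
x_6 = 0.9375, f(x_6) = 2.393990, coefficient = 2
x_7 = 1.0938, f(x_7) = 3.265334, coefficient = 2
x_8 = 1.2500, f(x_8) = 4.362929, coefficient = 1

I ≈ (0.156250/2) × 24.147443 = 1.886519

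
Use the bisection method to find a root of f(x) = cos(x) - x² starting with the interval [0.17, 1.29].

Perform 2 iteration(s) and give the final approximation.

f(x) = cos(x) - x²
Initial interval: [0.17, 1.29]

Iteration 1:
  c_1 = (0.170000 + 1.290000)/2 = 0.730000
  f(c_1) = f(0.730000) = 0.212274
  f(a) × f(c) ≥ 0, new interval: [0.730000, 1.290000]
Iteration 2:
  c_2 = (0.730000 + 1.290000)/2 = 1.010000
  f(c_2) = f(1.010000) = -0.488239
  f(a) × f(c) < 0, new interval: [0.730000, 1.010000]

After 2 iteration(s), the approximation is c_2 = 1.010000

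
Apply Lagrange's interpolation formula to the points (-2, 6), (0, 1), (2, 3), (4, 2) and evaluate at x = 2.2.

Lagrange interpolation formula:
P(x) = Σ yᵢ × Lᵢ(x)
where Lᵢ(x) = Π_{j≠i} (x - xⱼ)/(xᵢ - xⱼ)

L_0(2.2) = (2.2 - 0)/(-2 - 0) × (2.2 - 2)/(-2 - 2) × (2.2 - 4)/(-2 - 4) = 0.016500
L_1(2.2) = (2.2 - (-2))/(0 - (-2)) × (2.2 - 2)/(0 - 2) × (2.2 - 4)/(0 - 4) = -0.094500
L_2(2.2) = (2.2 - (-2))/(2 - (-2)) × (2.2 - 0)/(2 - 0) × (2.2 - 4)/(2 - 4) = 1.039500
L_3(2.2) = (2.2 - (-2))/(4 - (-2)) × (2.2 - 0)/(4 - 0) × (2.2 - 2)/(4 - 2) = 0.038500

P(2.2) = 6×L_0(2.2) + 1×L_1(2.2) + 3×L_2(2.2) + 2×L_3(2.2)
P(2.2) = 3.200000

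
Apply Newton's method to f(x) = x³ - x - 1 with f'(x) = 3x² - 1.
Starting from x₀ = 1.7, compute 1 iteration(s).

f(x) = x³ - x - 1
f'(x) = 3x² - 1
x₀ = 1.7

Newton-Raphson formula: x_{n+1} = x_n - f(x_n)/f'(x_n)

Iteration 1:
  f(1.700000) = 2.213000
  f'(1.700000) = 7.670000
  x_1 = 1.700000 - 2.213000/7.670000 = 1.411473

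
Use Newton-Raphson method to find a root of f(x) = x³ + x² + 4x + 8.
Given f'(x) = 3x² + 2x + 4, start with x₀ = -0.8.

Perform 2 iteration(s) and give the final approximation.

f(x) = x³ + x² + 4x + 8
f'(x) = 3x² + 2x + 4
x₀ = -0.8

Newton-Raphson formula: x_{n+1} = x_n - f(x_n)/f'(x_n)

Iteration 1:
  f(-0.800000) = 4.928000
  f'(-0.800000) = 4.320000
  x_1 = -0.800000 - 4.928000/4.320000 = -1.940741
Iteration 2:
  f(-1.940741) = -3.306239
  f'(-1.940741) = 11.417942
  x_2 = -1.940741 - (-3.306239)/11.417942 = -1.651176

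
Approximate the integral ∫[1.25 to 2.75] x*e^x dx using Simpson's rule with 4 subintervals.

f(x) = x*e^x
a = 1.25, b = 2.75, n = 4
h = (b - a)/n = 0.375000

Simpson's rule: (h/3)[f(x₀) + 4f(x₁) + 2f(x₂) + ... + f(xₙ)]

x_0 = 1.2500, f(x_0) = 4.362929, coefficient = 1
x_1 = 1.6250, f(x_1) = 8.252431, coefficient = 4
x_2 = 2.0000, f(x_2) = 14.778112, coefficient = 2
x_3 = 2.3750, f(x_3) = 25.533656, coefficient = 4
x_4 = 2.7500, f(x_4) = 43.017238, coefficient = 1

I ≈ (0.375000/3) × 212.080740 = 26.510092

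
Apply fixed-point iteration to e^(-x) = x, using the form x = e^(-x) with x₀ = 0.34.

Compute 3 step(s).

Equation: e^(-x) = x
Fixed-point form: x = e^(-x)
x₀ = 0.34

x_1 = g(0.340000) = 0.711770
x_2 = g(0.711770) = 0.490775
x_3 = g(0.490775) = 0.612152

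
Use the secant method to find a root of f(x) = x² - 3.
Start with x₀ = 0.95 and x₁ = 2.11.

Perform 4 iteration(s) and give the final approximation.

f(x) = x² - 3
x₀ = 0.95, x₁ = 2.11

Secant formula: x_{n+1} = x_n - f(x_n)(x_n - x_{n-1})/(f(x_n) - f(x_{n-1}))

Iteration 1:
  f(0.950000) = -2.097500
  f(2.110000) = 1.452100
  x_2 = 2.110000 - 1.452100×(2.110000 - 0.950000)/(1.452100 - (-2.097500))
       = 1.635458
Iteration 2:
  f(2.110000) = 1.452100
  f(1.635458) = -0.325279
  x_3 = 1.635458 - (-0.325279)×(1.635458 - 2.110000)/(-0.325279 - 1.452100)
       = 1.722304
Iteration 3:
  f(1.635458) = -0.325279
  f(1.722304) = -0.033670
  x_4 = 1.722304 - (-0.033670)×(1.722304 - 1.635458)/(-0.033670 - (-0.325279))
       = 1.732331
Iteration 4:
  f(1.722304) = -0.033670
  f(1.732331) = 0.000971
  x_5 = 1.732331 - 0.000971×(1.732331 - 1.722304)/(0.000971 - (-0.033670))
       = 1.732050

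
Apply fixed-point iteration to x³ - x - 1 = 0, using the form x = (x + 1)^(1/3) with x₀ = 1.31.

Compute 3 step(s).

Equation: x³ - x - 1 = 0
Fixed-point form: x = (x + 1)^(1/3)
x₀ = 1.31

x_1 = g(1.310000) = 1.321916
x_2 = g(1.321916) = 1.324186
x_3 = g(1.324186) = 1.324617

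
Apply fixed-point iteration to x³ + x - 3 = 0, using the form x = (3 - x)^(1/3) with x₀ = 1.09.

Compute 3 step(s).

Equation: x³ + x - 3 = 0
Fixed-point form: x = (3 - x)^(1/3)
x₀ = 1.09

x_1 = g(1.090000) = 1.240731
x_2 = g(1.240731) = 1.207195
x_3 = g(1.207195) = 1.214817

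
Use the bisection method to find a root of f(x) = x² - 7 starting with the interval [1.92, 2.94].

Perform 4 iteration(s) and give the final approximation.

f(x) = x² - 7
Initial interval: [1.92, 2.94]

Iteration 1:
  c_1 = (1.920000 + 2.940000)/2 = 2.430000
  f(c_1) = f(2.430000) = -1.095100
  f(a) × f(c) ≥ 0, new interval: [2.430000, 2.940000]
Iteration 2:
  c_2 = (2.430000 + 2.940000)/2 = 2.685000
  f(c_2) = f(2.685000) = 0.209225
  f(a) × f(c) < 0, new interval: [2.430000, 2.685000]
Iteration 3:
  c_3 = (2.430000 + 2.685000)/2 = 2.557500
  f(c_3) = f(2.557500) = -0.459194
  f(a) × f(c) ≥ 0, new interval: [2.557500, 2.685000]
Iteration 4:
  c_4 = (2.557500 + 2.685000)/2 = 2.621250
  f(c_4) = f(2.621250) = -0.129048
  f(a) × f(c) ≥ 0, new interval: [2.621250, 2.685000]

After 4 iteration(s), the approximation is c_4 = 2.621250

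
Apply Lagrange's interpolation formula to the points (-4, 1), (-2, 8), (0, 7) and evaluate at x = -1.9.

Lagrange interpolation formula:
P(x) = Σ yᵢ × Lᵢ(x)
where Lᵢ(x) = Π_{j≠i} (x - xⱼ)/(xᵢ - xⱼ)

L_0(-1.9) = (-1.9 - (-2))/(-4 - (-2)) × (-1.9 - 0)/(-4 - 0) = -0.023750
L_1(-1.9) = (-1.9 - (-4))/(-2 - (-4)) × (-1.9 - 0)/(-2 - 0) = 0.997500
L_2(-1.9) = (-1.9 - (-4))/(0 - (-4)) × (-1.9 - (-2))/(0 - (-2)) = 0.026250

P(-1.9) = 1×L_0(-1.9) + 8×L_1(-1.9) + 7×L_2(-1.9)
P(-1.9) = 8.140000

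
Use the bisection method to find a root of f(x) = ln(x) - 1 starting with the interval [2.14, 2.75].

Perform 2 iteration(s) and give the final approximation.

f(x) = ln(x) - 1
Initial interval: [2.14, 2.75]

Iteration 1:
  c_1 = (2.140000 + 2.750000)/2 = 2.445000
  f(c_1) = f(2.445000) = -0.105955
  f(a) × f(c) ≥ 0, new interval: [2.445000, 2.750000]
Iteration 2:
  c_2 = (2.445000 + 2.750000)/2 = 2.597500
  f(c_2) = f(2.597500) = -0.045451
  f(a) × f(c) ≥ 0, new interval: [2.597500, 2.750000]

After 2 iteration(s), the approximation is c_2 = 2.597500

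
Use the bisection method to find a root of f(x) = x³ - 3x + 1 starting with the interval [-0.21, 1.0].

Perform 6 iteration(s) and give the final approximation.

f(x) = x³ - 3x + 1
Initial interval: [-0.21, 1.0]

Iteration 1:
  c_1 = (-0.210000 + 1.000000)/2 = 0.395000
  f(c_1) = f(0.395000) = -0.123370
  f(a) × f(c) < 0, new interval: [-0.210000, 0.395000]
Iteration 2:
  c_2 = (-0.210000 + 0.395000)/2 = 0.092500
  f(c_2) = f(0.092500) = 0.723291
  f(a) × f(c) ≥ 0, new interval: [0.092500, 0.395000]
Iteration 3:
  c_3 = (0.092500 + 0.395000)/2 = 0.243750
  f(c_3) = f(0.243750) = 0.283232
  f(a) × f(c) ≥ 0, new interval: [0.243750, 0.395000]
Iteration 4:
  c_4 = (0.243750 + 0.395000)/2 = 0.319375
  f(c_4) = f(0.319375) = 0.074451
  f(a) × f(c) ≥ 0, new interval: [0.319375, 0.395000]
Iteration 5:
  c_5 = (0.319375 + 0.395000)/2 = 0.357187
  f(c_5) = f(0.357187) = -0.025991
  f(a) × f(c) < 0, new interval: [0.319375, 0.357187]
Iteration 6:
  c_6 = (0.319375 + 0.357187)/2 = 0.338281
  f(c_6) = f(0.338281) = 0.023867
  f(a) × f(c) ≥ 0, new interval: [0.338281, 0.357187]

After 6 iteration(s), the approximation is c_6 = 0.338281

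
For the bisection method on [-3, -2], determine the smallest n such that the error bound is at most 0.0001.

We need (b-a)/2^n ≤ 0.0001
(-2 - (-3))/2^n ≤ 0.0001
1/2^n ≤ 0.0001
2^n ≥ 10000
n ≥ log₂(10000) = 13.29
n ≥ 14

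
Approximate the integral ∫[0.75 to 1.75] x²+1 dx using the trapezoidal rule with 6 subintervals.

f(x) = x²+1
a = 0.75, b = 1.75, n = 6
h = (b - a)/n = 0.166667

Trapezoidal rule: (h/2)[f(x₀) + 2f(x₁) + 2f(x₂) + ... + f(xₙ)]

x_0 = 0.7500, f(x_0) = 1.562500, coefficient = 1
x_1 = 0.9167, f(x_1) = 1.840278, coefficient = 2
x_2 = 1.0833, f(x_2) = 2.173611, coefficient = 2
x_3 = 1.2500, f(x_3) = 2.562500, coefficient = 2
x_4 = 1.4167, f(x_4) = 3.006944, coefficient = 2
x_5 = 1.5833, f(x_5) = 3.506944, coefficient = 2
x_6 = 1.7500, f(x_6) = 4.062500, coefficient = 1

I ≈ (0.166667/2) × 31.805556 = 2.650463
Exact value: 2.645833
Error: 0.004630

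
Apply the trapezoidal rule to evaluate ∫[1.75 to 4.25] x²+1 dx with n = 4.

f(x) = x²+1
a = 1.75, b = 4.25, n = 4
h = (b - a)/n = 0.625000

Trapezoidal rule: (h/2)[f(x₀) + 2f(x₁) + 2f(x₂) + ... + f(xₙ)]

x_0 = 1.7500, f(x_0) = 4.062500, coefficient = 1
x_1 = 2.3750, f(x_1) = 6.640625, coefficient = 2
x_2 = 3.0000, f(x_2) = 10.000000, coefficient = 2
x_3 = 3.6250, f(x_3) = 14.140625, coefficient = 2
x_4 = 4.2500, f(x_4) = 19.062500, coefficient = 1

I ≈ (0.625000/2) × 84.687500 = 26.464844
Exact value: 26.302083
Error: 0.162760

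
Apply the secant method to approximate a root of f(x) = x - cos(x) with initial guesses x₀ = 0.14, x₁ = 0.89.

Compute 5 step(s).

f(x) = x - cos(x)
x₀ = 0.14, x₁ = 0.89

Secant formula: x_{n+1} = x_n - f(x_n)(x_n - x_{n-1})/(f(x_n) - f(x_{n-1}))

Iteration 1:
  f(0.140000) = -0.850216
  f(0.890000) = 0.260588
  x_2 = 0.890000 - 0.260588×(0.890000 - 0.140000)/(0.260588 - (-0.850216))
       = 0.714054
Iteration 2:
  f(0.890000) = 0.260588
  f(0.714054) = -0.041658
  x_3 = 0.714054 - (-0.041658)×(0.714054 - 0.890000)/(-0.041658 - 0.260588)
       = 0.738305
Iteration 3:
  f(0.714054) = -0.041658
  f(0.738305) = -0.001306
  x_4 = 0.738305 - (-0.001306)×(0.738305 - 0.714054)/(-0.001306 - (-0.041658))
       = 0.739090
Iteration 4:
  f(0.738305) = -0.001306
  f(0.739090) = 0.000007
  x_5 = 0.739090 - 0.000007×(0.739090 - 0.738305)/(0.000007 - (-0.001306))
       = 0.739085
Iteration 5:
  f(0.739090) = 0.000007
  f(0.739085) = 0.000000
  x_6 = 0.739085 - 0.000000×(0.739085 - 0.739090)/(0.000000 - 0.000007)
       = 0.739085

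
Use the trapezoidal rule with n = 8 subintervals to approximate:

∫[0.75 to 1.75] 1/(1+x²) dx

f(x) = 1/(1+x²)
a = 0.75, b = 1.75, n = 8
h = (b - a)/n = 0.125000

Trapezoidal rule: (h/2)[f(x₀) + 2f(x₁) + 2f(x₂) + ... + f(xₙ)]

x_0 = 0.7500, f(x_0) = 0.640000, coefficient = 1
x_1 = 0.8750, f(x_1) = 0.566372, coefficient = 2
x_2 = 1.0000, f(x_2) = 0.500000, coefficient = 2
x_3 = 1.1250, f(x_3) = 0.441379, coefficient = 2
x_4 = 1.2500, f(x_4) = 0.390244, coefficient = 2
x_5 = 1.3750, f(x_5) = 0.345946, coefficient = 2
x_6 = 1.5000, f(x_6) = 0.307692, coefficient = 2
x_7 = 1.6250, f(x_7) = 0.274678, coefficient = 2
x_8 = 1.7500, f(x_8) = 0.246154, coefficient = 1

I ≈ (0.125000/2) × 6.538776 = 0.408674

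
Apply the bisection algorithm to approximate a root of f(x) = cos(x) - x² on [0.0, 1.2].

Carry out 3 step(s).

f(x) = cos(x) - x²
Initial interval: [0.0, 1.2]

Iteration 1:
  c_1 = (0.000000 + 1.200000)/2 = 0.600000
  f(c_1) = f(0.600000) = 0.465336
  f(a) × f(c) ≥ 0, new interval: [0.600000, 1.200000]
Iteration 2:
  c_2 = (0.600000 + 1.200000)/2 = 0.900000
  f(c_2) = f(0.900000) = -0.188390
  f(a) × f(c) < 0, new interval: [0.600000, 0.900000]
Iteration 3:
  c_3 = (0.600000 + 0.900000)/2 = 0.750000
  f(c_3) = f(0.750000) = 0.169189
  f(a) × f(c) ≥ 0, new interval: [0.750000, 0.900000]

After 3 iteration(s), the approximation is c_3 = 0.750000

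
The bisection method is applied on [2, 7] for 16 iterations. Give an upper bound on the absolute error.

Bisection error bound: |error| ≤ (b-a)/2^n
|error| ≤ (7 - 2)/2^16 = 5/2^16
|error| ≤ 0.0000762939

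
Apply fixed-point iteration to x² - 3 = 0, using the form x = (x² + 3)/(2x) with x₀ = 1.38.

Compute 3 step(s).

Equation: x² - 3 = 0
Fixed-point form: x = (x² + 3)/(2x)
x₀ = 1.38

x_1 = g(1.380000) = 1.776957
x_2 = g(1.776957) = 1.732618
x_3 = g(1.732618) = 1.732051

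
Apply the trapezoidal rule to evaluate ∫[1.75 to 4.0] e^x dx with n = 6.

f(x) = e^x
a = 1.75, b = 4.0, n = 6
h = (b - a)/n = 0.375000

Trapezoidal rule: (h/2)[f(x₀) + 2f(x₁) + 2f(x₂) + ... + f(xₙ)]

x_0 = 1.7500, f(x_0) = 5.754603, coefficient = 1
x_1 = 2.1250, f(x_1) = 8.372897, coefficient = 2
x_2 = 2.5000, f(x_2) = 12.182494, coefficient = 2
x_3 = 2.8750, f(x_3) = 17.725424, coefficient = 2
x_4 = 3.2500, f(x_4) = 25.790340, coefficient = 2
x_5 = 3.6250, f(x_5) = 37.524723, coefficient = 2
x_6 = 4.0000, f(x_6) = 54.598150, coefficient = 1

I ≈ (0.375000/2) × 263.544510 = 49.414596
Exact value: 48.843547
Error: 0.571048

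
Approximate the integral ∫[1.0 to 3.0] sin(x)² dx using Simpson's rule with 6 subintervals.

f(x) = sin(x)²
a = 1.0, b = 3.0, n = 6
h = (b - a)/n = 0.333333

Simpson's rule: (h/3)[f(x₀) + 4f(x₁) + 2f(x₂) + ... + f(xₙ)]

x_0 = 1.0000, f(x_0) = 0.708073, coefficient = 1
x_1 = 1.3333, f(x_1) = 0.944663, coefficient = 4
x_2 = 1.6667, f(x_2) = 0.990837, coefficient = 2
x_3 = 2.0000, f(x_3) = 0.826822, coefficient = 4
x_4 = 2.3333, f(x_4) = 0.522853, coefficient = 2
x_5 = 2.6667, f(x_5) = 0.209098, coefficient = 4
x_6 = 3.0000, f(x_6) = 0.019915, coefficient = 1

I ≈ (0.333333/3) × 11.677702 = 1.297522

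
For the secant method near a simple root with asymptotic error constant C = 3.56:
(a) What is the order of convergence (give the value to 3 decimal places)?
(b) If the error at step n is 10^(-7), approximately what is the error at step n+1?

(a) Secant method has superlinear convergence with order φ = (1+√5)/2 ≈ 1.618.
    This means |e_{n+1}| ≈ C|e_n|^1.618.

(b) With |e_n| = 10^(-7) and C = 3.56:
    |e_{n+1}| ≈ 3.56 × (10^(-7))^1.618 = 3.56 × 10^(-11.33)

(a) ≈ 1.618 (golden ratio); (b) |e_{n+1}| ≈ 1.680e-11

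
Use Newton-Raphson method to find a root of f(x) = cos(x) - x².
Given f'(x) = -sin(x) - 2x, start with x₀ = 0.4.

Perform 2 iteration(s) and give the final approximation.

f(x) = cos(x) - x²
f'(x) = -sin(x) - 2x
x₀ = 0.4

Newton-Raphson formula: x_{n+1} = x_n - f(x_n)/f'(x_n)

Iteration 1:
  f(0.400000) = 0.761061
  f'(0.400000) = -1.189418
  x_1 = 0.400000 - 0.761061/(-1.189418) = 1.039860
Iteration 2:
  f(1.039860) = -0.574967
  f'(1.039860) = -2.942053
  x_2 = 1.039860 - (-0.574967)/(-2.942053) = 0.844429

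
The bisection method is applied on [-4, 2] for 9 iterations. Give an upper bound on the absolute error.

Bisection error bound: |error| ≤ (b-a)/2^n
|error| ≤ (2 - (-4))/2^9 = 6/2^9
|error| ≤ 0.0117187500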